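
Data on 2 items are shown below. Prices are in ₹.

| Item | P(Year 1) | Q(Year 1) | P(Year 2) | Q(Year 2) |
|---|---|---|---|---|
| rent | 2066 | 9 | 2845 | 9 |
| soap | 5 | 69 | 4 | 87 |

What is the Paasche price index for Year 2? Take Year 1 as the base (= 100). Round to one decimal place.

Paasche price index uses current-period quantities as weights.
ΣP(Year 2)·Q(Year 2) = 2845×9 + 4×87 = 25605 + 348 = 25953
ΣP(Year 1)·Q(Year 2) = 2066×9 + 5×87 = 18594 + 435 = 19029
Index = 25953 / 19029 × 100 = 136.3866

136.4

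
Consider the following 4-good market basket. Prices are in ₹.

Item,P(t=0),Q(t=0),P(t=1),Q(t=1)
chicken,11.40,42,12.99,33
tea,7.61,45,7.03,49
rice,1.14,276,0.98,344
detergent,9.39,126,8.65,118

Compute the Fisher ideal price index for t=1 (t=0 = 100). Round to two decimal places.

Laspeyres component (base-period weights):
ΣP(t=1)Q(t=0) = 12.99×42 + 7.03×45 + 0.98×276 + 8.65×126 = 545.58 + 316.35 + 270.48 + 1089.9 = 2222.31
ΣP(t=0)Q(t=0) = 11.40×42 + 7.61×45 + 1.14×276 + 9.39×126 = 478.8 + 342.45 + 314.64 + 1183.14 = 2319.03
L = 2222.31 / 2319.03 × 100 = 95.8293
Paasche component (current-period weights):
ΣP(t=1)Q(t=1) = 12.99×33 + 7.03×49 + 0.98×344 + 8.65×118 = 428.67 + 344.47 + 337.12 + 1020.7 = 2130.96
ΣP(t=0)Q(t=1) = 11.40×33 + 7.61×49 + 1.14×344 + 9.39×118 = 376.2 + 372.89 + 392.16 + 1108.02 = 2249.27
P = 2130.96 / 2249.27 × 100 = 94.7401
Fisher = √(L × P) = √(95.8293 × 94.7401) = 95.2831

95.28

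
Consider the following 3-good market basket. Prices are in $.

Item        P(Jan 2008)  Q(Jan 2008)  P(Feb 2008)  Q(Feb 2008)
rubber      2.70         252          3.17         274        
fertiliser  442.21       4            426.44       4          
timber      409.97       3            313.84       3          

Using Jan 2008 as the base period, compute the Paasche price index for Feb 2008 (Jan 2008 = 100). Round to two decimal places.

94.04

Paasche price index uses current-period quantities as weights.
ΣP(Feb 2008)·Q(Feb 2008) = 3.17×274 + 426.44×4 + 313.84×3 = 868.58 + 1705.76 + 941.52 = 3515.86
ΣP(Jan 2008)·Q(Feb 2008) = 2.70×274 + 442.21×4 + 409.97×3 = 739.8 + 1768.84 + 1229.91 = 3738.55
Index = 3515.86 / 3738.55 × 100 = 94.0434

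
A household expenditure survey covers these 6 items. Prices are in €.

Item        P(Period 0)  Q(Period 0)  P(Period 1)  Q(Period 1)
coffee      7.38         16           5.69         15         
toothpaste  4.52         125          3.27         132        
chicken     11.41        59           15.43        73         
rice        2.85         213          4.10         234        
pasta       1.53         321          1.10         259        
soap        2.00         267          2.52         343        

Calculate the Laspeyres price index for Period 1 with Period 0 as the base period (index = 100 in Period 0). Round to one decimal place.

Laspeyres price index uses base-period quantities as weights.
ΣP(Period 1)·Q(Period 0) = 5.69×16 + 3.27×125 + 15.43×59 + 4.10×213 + 1.10×321 + 2.52×267 = 91.04 + 408.75 + 910.37 + 873.3 + 353.1 + 672.84 = 3309.4
ΣP(Period 0)·Q(Period 0) = 7.38×16 + 4.52×125 + 11.41×59 + 2.85×213 + 1.53×321 + 2.00×267 = 118.08 + 565 + 673.19 + 607.05 + 491.13 + 534 = 2988.45
Index = 3309.4 / 2988.45 × 100 = 110.7397

110.7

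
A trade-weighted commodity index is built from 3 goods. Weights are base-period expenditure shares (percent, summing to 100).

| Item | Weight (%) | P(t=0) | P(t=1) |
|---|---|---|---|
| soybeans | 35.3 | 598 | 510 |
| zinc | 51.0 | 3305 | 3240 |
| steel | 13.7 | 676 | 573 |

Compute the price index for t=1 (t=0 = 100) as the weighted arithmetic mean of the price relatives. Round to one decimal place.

soybeans: 35.3 × (510/598) = 35.3 × 0.852843 = 30.1054
zinc: 51.0 × (3240/3305) = 51.0 × 0.980333 = 49.9970
steel: 13.7 × (573/676) = 13.7 × 0.847633 = 11.6126
Index = Σ wᵢ·(p₁ᵢ/p₀ᵢ) = 30.1054 + 49.9970 + 11.6126 = 91.7149

91.7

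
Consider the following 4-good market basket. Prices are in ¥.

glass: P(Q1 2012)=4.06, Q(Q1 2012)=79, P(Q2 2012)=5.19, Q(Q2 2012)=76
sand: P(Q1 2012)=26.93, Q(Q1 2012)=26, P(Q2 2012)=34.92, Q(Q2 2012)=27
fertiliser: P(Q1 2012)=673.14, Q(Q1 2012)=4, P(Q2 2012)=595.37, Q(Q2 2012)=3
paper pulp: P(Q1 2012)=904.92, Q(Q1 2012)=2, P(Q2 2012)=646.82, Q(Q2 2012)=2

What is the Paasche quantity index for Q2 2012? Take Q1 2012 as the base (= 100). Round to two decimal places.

88.46

Paasche quantity index uses current-period prices as weights.
ΣP(Q2 2012)·Q(Q2 2012) = 5.19×76 + 34.92×27 + 595.37×3 + 646.82×2 = 394.44 + 942.84 + 1786.11 + 1293.64 = 4417.03
ΣP(Q2 2012)·Q(Q1 2012) = 5.19×79 + 34.92×26 + 595.37×4 + 646.82×2 = 410.01 + 907.92 + 2381.48 + 1293.64 = 4993.05
Index = 4417.03 / 4993.05 × 100 = 88.4636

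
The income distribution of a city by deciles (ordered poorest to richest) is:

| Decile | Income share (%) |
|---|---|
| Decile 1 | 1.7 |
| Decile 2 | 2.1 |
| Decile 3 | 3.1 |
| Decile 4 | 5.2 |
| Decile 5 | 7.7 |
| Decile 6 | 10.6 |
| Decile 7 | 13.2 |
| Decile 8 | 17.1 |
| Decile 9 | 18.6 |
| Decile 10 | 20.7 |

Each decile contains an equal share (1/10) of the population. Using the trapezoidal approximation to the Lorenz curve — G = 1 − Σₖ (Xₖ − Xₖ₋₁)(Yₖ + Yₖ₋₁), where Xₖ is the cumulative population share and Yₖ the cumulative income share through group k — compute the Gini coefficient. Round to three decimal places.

Cumulative income shares Yₖ: 0.0170, 0.0380, 0.0690, 0.1210, 0.1980, 0.3040, 0.4360, 0.6070, 0.7930, 1.0000
Σ (Xₖ−Xₖ₋₁)(Yₖ+Yₖ₋₁) = (1/10)(0.0170+0.0000) + (1/10)(0.0380+0.0170) + (1/10)(0.0690+0.0380) + (1/10)(0.1210+0.0690) + (1/10)(0.1980+0.1210) + (1/10)(0.3040+0.1980) + (1/10)(0.4360+0.3040) + (1/10)(0.6070+0.4360) + (1/10)(0.7930+0.6070) + (1/10)(1.0000+0.7930)
  = 0.0017 + 0.0055 + 0.0107 + 0.0190 + 0.0319 + 0.0502 + 0.0740 + 0.1043 + 0.1400 + 0.1793 = 0.6166
G = 1 − 0.6166 = 0.3834

0.383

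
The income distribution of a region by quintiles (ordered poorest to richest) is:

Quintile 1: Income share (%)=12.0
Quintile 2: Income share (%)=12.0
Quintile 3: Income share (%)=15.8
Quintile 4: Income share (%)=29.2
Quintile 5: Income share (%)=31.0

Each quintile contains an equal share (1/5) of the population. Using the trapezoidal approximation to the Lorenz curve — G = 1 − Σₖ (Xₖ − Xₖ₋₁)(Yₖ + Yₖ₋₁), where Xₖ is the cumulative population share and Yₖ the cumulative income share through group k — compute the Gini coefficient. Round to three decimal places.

Cumulative income shares Yₖ: 0.1200, 0.2400, 0.3980, 0.6900, 1.0000
Σ (Xₖ−Xₖ₋₁)(Yₖ+Yₖ₋₁) = (1/5)(0.1200+0.0000) + (1/5)(0.2400+0.1200) + (1/5)(0.3980+0.2400) + (1/5)(0.6900+0.3980) + (1/5)(1.0000+0.6900)
  = 0.0240 + 0.0720 + 0.1276 + 0.2176 + 0.3380 = 0.7792
G = 1 − 0.7792 = 0.2208

0.221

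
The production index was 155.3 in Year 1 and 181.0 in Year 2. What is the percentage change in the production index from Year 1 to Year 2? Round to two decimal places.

16.55%

Change = (181.0 − 155.3) / 155.3 × 100
       = 25.7 / 155.3 × 100 = 16.5486%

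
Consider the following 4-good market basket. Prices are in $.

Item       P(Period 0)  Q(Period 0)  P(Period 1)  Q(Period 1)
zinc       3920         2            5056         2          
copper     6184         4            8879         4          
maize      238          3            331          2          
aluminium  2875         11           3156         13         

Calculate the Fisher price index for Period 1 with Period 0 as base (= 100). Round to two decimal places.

124.64

Laspeyres component (base-period weights):
ΣP(Period 1)Q(Period 0) = 5056×2 + 8879×4 + 331×3 + 3156×11 = 10112 + 35516 + 993 + 34716 = 81337
ΣP(Period 0)Q(Period 0) = 3920×2 + 6184×4 + 238×3 + 2875×11 = 7840 + 24736 + 714 + 31625 = 64915
L = 81337 / 64915 × 100 = 125.2977
Paasche component (current-period weights):
ΣP(Period 1)Q(Period 1) = 5056×2 + 8879×4 + 331×2 + 3156×13 = 10112 + 35516 + 662 + 41028 = 87318
ΣP(Period 0)Q(Period 1) = 3920×2 + 6184×4 + 238×2 + 2875×13 = 7840 + 24736 + 476 + 37375 = 70427
P = 87318 / 70427 × 100 = 123.9837
Fisher = √(L × P) = √(125.2977 × 123.9837) = 124.6390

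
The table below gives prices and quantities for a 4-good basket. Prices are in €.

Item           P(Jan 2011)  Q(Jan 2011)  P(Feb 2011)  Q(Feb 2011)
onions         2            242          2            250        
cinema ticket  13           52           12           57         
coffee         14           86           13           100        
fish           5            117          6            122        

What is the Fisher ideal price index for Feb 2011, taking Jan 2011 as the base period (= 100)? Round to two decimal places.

99.11

Laspeyres component (base-period weights):
ΣP(Feb 2011)Q(Jan 2011) = 2×242 + 12×52 + 13×86 + 6×117 = 484 + 624 + 1118 + 702 = 2928
ΣP(Jan 2011)Q(Jan 2011) = 2×242 + 13×52 + 14×86 + 5×117 = 484 + 676 + 1204 + 585 = 2949
L = 2928 / 2949 × 100 = 99.2879
Paasche component (current-period weights):
ΣP(Feb 2011)Q(Feb 2011) = 2×250 + 12×57 + 13×100 + 6×122 = 500 + 684 + 1300 + 732 = 3216
ΣP(Jan 2011)Q(Feb 2011) = 2×250 + 13×57 + 14×100 + 5×122 = 500 + 741 + 1400 + 610 = 3251
P = 3216 / 3251 × 100 = 98.9234
Fisher = √(L × P) = √(99.2879 × 98.9234) = 99.1055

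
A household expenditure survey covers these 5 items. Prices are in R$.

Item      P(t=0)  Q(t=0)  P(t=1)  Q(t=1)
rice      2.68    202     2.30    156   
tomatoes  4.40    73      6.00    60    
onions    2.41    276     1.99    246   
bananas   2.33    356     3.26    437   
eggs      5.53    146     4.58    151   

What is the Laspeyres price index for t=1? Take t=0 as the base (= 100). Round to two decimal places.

Laspeyres price index uses base-period quantities as weights.
ΣP(t=1)·Q(t=0) = 2.30×202 + 6.00×73 + 1.99×276 + 3.26×356 + 4.58×146 = 464.6 + 438 + 549.24 + 1160.56 + 668.68 = 3281.08
ΣP(t=0)·Q(t=0) = 2.68×202 + 4.40×73 + 2.41×276 + 2.33×356 + 5.53×146 = 541.36 + 321.2 + 665.16 + 829.48 + 807.38 = 3164.58
Index = 3281.08 / 3164.58 × 100 = 103.6814

103.68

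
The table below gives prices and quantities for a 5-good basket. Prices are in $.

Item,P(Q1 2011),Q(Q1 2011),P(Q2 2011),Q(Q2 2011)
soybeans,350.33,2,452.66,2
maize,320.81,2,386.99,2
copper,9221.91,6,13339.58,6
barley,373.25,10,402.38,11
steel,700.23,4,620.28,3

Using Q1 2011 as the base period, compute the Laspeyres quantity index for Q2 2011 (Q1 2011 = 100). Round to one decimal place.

99.5

Laspeyres quantity index uses base-period prices as weights.
ΣP(Q1 2011)·Q(Q2 2011) = 350.33×2 + 320.81×2 + 9221.91×6 + 373.25×11 + 700.23×3 = 700.66 + 641.62 + 55331.46 + 4105.75 + 2100.69 = 62880.18
ΣP(Q1 2011)·Q(Q1 2011) = 350.33×2 + 320.81×2 + 9221.91×6 + 373.25×10 + 700.23×4 = 700.66 + 641.62 + 55331.46 + 3732.5 + 2800.92 = 63207.16
Index = 62880.18 / 63207.16 × 100 = 99.4827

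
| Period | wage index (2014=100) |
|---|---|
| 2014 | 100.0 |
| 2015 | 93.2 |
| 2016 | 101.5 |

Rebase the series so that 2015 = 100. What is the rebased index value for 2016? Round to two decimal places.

Rebased(2016) = 101.5 / 93.2 × 100 = 108.9056

108.91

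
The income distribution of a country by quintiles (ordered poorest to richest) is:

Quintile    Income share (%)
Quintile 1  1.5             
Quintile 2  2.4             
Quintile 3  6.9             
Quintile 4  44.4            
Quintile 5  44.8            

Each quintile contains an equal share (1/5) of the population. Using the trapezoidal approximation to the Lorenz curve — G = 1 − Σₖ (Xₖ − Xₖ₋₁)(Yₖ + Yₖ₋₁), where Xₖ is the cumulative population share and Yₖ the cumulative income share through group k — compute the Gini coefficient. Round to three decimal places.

Cumulative income shares Yₖ: 0.0150, 0.0390, 0.1080, 0.5520, 1.0000
Σ (Xₖ−Xₖ₋₁)(Yₖ+Yₖ₋₁) = (1/5)(0.0150+0.0000) + (1/5)(0.0390+0.0150) + (1/5)(0.1080+0.0390) + (1/5)(0.5520+0.1080) + (1/5)(1.0000+0.5520)
  = 0.0030 + 0.0108 + 0.0294 + 0.1320 + 0.3104 = 0.4856
G = 1 − 0.4856 = 0.5144

0.514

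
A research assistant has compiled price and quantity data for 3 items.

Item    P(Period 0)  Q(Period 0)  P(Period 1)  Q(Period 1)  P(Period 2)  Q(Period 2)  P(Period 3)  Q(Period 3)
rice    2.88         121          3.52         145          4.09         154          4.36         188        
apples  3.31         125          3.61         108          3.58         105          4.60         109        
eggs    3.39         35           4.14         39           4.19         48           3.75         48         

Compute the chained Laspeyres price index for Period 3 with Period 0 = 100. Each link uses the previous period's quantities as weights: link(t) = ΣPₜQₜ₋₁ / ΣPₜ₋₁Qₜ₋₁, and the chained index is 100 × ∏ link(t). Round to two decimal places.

138.12

Link Period 0→Period 1:
ΣP(Period 1)Q(Period 0) = 3.52×121 + 3.61×125 + 4.14×35 = 425.92 + 451.25 + 144.9 = 1022.07
ΣP(Period 0)Q(Period 0) = 2.88×121 + 3.31×125 + 3.39×35 = 348.48 + 413.75 + 118.65 = 880.88
link = 1022.07/880.88 = 1.160283
Link Period 1→Period 2:
ΣP(Period 2)Q(Period 1) = 4.09×145 + 3.58×108 + 4.19×39 = 593.05 + 386.64 + 163.41 = 1143.1
ΣP(Period 1)Q(Period 1) = 3.52×145 + 3.61×108 + 4.14×39 = 510.4 + 389.88 + 161.46 = 1061.74
link = 1143.1/1061.74 = 1.076629
Link Period 2→Period 3:
ΣP(Period 3)Q(Period 2) = 4.36×154 + 4.60×105 + 3.75×48 = 671.44 + 483 + 180 = 1334.44
ΣP(Period 2)Q(Period 2) = 4.09×154 + 3.58×105 + 4.19×48 = 629.86 + 375.9 + 201.12 = 1206.88
link = 1334.44/1206.88 = 1.105694
Chained index = 100 × 1.160283 × 1.076629 × 1.105694 = 138.1226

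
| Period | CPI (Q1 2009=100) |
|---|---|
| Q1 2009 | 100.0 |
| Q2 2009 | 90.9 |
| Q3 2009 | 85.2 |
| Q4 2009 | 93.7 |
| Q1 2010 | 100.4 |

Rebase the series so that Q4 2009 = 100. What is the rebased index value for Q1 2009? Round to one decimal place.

Rebased(Q1 2009) = 100.0 / 93.7 × 100 = 106.7236

106.7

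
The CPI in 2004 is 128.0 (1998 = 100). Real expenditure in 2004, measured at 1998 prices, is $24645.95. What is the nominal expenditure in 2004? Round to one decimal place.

31546.8

Nominal = Real × (Index/100) = 24645.95 × (128.0/100)
        = 24645.95 × 1.280 = 31546.8160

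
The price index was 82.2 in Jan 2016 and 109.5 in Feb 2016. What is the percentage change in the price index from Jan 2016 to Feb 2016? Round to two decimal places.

33.21%

Change = (109.5 − 82.2) / 82.2 × 100
       = 27.3 / 82.2 × 100 = 33.2117%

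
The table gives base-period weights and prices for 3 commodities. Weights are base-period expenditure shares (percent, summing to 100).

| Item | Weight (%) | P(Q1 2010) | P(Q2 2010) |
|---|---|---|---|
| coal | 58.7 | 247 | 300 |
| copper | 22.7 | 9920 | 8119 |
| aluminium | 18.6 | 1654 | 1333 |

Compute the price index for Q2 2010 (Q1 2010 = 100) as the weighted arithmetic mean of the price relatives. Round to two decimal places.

104.86

coal: 58.7 × (300/247) = 58.7 × 1.214575 = 71.2955
copper: 22.7 × (8119/9920) = 22.7 × 0.818448 = 18.5788
aluminium: 18.6 × (1333/1654) = 18.6 × 0.805925 = 14.9902
Index = Σ wᵢ·(p₁ᵢ/p₀ᵢ) = 71.2955 + 18.5788 + 14.9902 = 104.8645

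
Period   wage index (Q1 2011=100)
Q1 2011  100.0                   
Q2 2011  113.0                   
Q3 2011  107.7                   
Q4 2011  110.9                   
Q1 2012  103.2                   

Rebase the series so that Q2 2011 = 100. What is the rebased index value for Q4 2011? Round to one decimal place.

Rebased(Q4 2011) = 110.9 / 113.0 × 100 = 98.1416

98.1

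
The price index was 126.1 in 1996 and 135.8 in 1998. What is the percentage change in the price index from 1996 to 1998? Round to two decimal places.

Change = (135.8 − 126.1) / 126.1 × 100
       = 9.7 / 126.1 × 100 = 7.6923%

7.69%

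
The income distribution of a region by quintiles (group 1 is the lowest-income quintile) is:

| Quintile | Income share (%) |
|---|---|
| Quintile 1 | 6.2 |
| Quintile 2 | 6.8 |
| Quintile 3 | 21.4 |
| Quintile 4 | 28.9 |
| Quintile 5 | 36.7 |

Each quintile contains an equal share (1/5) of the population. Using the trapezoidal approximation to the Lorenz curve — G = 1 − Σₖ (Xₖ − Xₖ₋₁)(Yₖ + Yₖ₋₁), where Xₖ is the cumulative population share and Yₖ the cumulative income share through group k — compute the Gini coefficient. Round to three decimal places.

0.332

Cumulative income shares Yₖ: 0.0620, 0.1300, 0.3440, 0.6330, 1.0000
Σ (Xₖ−Xₖ₋₁)(Yₖ+Yₖ₋₁) = (1/5)(0.0620+0.0000) + (1/5)(0.1300+0.0620) + (1/5)(0.3440+0.1300) + (1/5)(0.6330+0.3440) + (1/5)(1.0000+0.6330)
  = 0.0124 + 0.0384 + 0.0948 + 0.1954 + 0.3266 = 0.6676
G = 1 − 0.6676 = 0.3324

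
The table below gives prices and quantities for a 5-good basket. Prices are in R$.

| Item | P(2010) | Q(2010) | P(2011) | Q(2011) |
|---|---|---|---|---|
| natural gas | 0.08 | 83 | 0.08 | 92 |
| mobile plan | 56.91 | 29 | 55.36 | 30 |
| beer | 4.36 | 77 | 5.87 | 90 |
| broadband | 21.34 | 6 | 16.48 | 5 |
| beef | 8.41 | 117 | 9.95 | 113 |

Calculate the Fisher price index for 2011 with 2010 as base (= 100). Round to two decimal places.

107.36

Laspeyres component (base-period weights):
ΣP(2011)Q(2010) = 0.08×83 + 55.36×29 + 5.87×77 + 16.48×6 + 9.95×117 = 6.64 + 1605.44 + 451.99 + 98.88 + 1164.15 = 3327.1
ΣP(2010)Q(2010) = 0.08×83 + 56.91×29 + 4.36×77 + 21.34×6 + 8.41×117 = 6.64 + 1650.39 + 335.72 + 128.04 + 983.97 = 3104.76
L = 3327.1 / 3104.76 × 100 = 107.1613
Paasche component (current-period weights):
ΣP(2011)Q(2011) = 0.08×92 + 55.36×30 + 5.87×90 + 16.48×5 + 9.95×113 = 7.36 + 1660.8 + 528.3 + 82.4 + 1124.35 = 3403.21
ΣP(2010)Q(2011) = 0.08×92 + 56.91×30 + 4.36×90 + 21.34×5 + 8.41×113 = 7.36 + 1707.3 + 392.4 + 106.7 + 950.33 = 3164.09
P = 3403.21 / 3164.09 × 100 = 107.5573
Fisher = √(L × P) = √(107.1613 × 107.5573) = 107.3591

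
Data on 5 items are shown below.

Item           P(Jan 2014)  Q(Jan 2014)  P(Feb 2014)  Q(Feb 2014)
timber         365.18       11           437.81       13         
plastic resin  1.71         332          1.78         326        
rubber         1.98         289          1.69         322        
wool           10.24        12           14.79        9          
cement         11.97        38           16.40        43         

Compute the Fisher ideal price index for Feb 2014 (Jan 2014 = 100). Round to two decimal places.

116.82

Laspeyres component (base-period weights):
ΣP(Feb 2014)Q(Jan 2014) = 437.81×11 + 1.78×332 + 1.69×289 + 14.79×12 + 16.40×38 = 4815.91 + 590.96 + 488.41 + 177.48 + 623.2 = 6695.96
ΣP(Jan 2014)Q(Jan 2014) = 365.18×11 + 1.71×332 + 1.98×289 + 10.24×12 + 11.97×38 = 4016.98 + 567.72 + 572.22 + 122.88 + 454.86 = 5734.66
L = 6695.96 / 5734.66 × 100 = 116.7630
Paasche component (current-period weights):
ΣP(Feb 2014)Q(Feb 2014) = 437.81×13 + 1.78×326 + 1.69×322 + 14.79×9 + 16.40×43 = 5691.53 + 580.28 + 544.18 + 133.11 + 705.2 = 7654.3
ΣP(Jan 2014)Q(Feb 2014) = 365.18×13 + 1.71×326 + 1.98×322 + 10.24×9 + 11.97×43 = 4747.34 + 557.46 + 637.56 + 92.16 + 514.71 = 6549.23
P = 7654.3 / 6549.23 × 100 = 116.8733
Fisher = √(L × P) = √(116.7630 × 116.8733) = 116.8181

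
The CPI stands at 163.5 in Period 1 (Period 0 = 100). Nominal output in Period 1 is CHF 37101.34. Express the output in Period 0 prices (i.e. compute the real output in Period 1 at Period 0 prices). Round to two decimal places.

22691.95

Real = Nominal ÷ (Index/100) = 37101.34 ÷ (163.5/100)
     = 37101.34 ÷ 1.635 = 22691.9511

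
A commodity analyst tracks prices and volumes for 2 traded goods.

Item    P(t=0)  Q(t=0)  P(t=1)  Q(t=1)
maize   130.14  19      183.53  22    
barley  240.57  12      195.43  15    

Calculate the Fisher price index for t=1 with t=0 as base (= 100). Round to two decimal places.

108.25

Laspeyres component (base-period weights):
ΣP(t=1)Q(t=0) = 183.53×19 + 195.43×12 = 3487.07 + 2345.16 = 5832.23
ΣP(t=0)Q(t=0) = 130.14×19 + 240.57×12 = 2472.66 + 2886.84 = 5359.5
L = 5832.23 / 5359.5 × 100 = 108.8204
Paasche component (current-period weights):
ΣP(t=1)Q(t=1) = 183.53×22 + 195.43×15 = 4037.66 + 2931.45 = 6969.11
ΣP(t=0)Q(t=1) = 130.14×22 + 240.57×15 = 2863.08 + 3608.55 = 6471.63
P = 6969.11 / 6471.63 × 100 = 107.6871
Fisher = √(L × P) = √(108.8204 × 107.6871) = 108.2523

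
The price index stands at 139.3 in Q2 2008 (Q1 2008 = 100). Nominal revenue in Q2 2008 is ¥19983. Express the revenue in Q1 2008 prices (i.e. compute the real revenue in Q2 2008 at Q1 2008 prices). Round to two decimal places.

14345.30

Real = Nominal ÷ (Index/100) = 19983 ÷ (139.3/100)
     = 19983 ÷ 1.393 = 14345.2979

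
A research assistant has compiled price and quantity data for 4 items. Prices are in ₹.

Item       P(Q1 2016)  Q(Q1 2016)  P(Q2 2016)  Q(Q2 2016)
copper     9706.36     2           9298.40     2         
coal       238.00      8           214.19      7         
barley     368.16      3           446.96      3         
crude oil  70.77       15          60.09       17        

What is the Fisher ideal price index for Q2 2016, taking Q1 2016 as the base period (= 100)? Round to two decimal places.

Laspeyres component (base-period weights):
ΣP(Q2 2016)Q(Q1 2016) = 9298.40×2 + 214.19×8 + 446.96×3 + 60.09×15 = 18596.8 + 1713.52 + 1340.88 + 901.35 = 22552.55
ΣP(Q1 2016)Q(Q1 2016) = 9706.36×2 + 238.00×8 + 368.16×3 + 70.77×15 = 19412.72 + 1904 + 1104.48 + 1061.55 = 23482.75
L = 22552.55 / 23482.75 × 100 = 96.0388
Paasche component (current-period weights):
ΣP(Q2 2016)Q(Q2 2016) = 9298.40×2 + 214.19×7 + 446.96×3 + 60.09×17 = 18596.8 + 1499.33 + 1340.88 + 1021.53 = 22458.54
ΣP(Q1 2016)Q(Q2 2016) = 9706.36×2 + 238.00×7 + 368.16×3 + 70.77×17 = 19412.72 + 1666 + 1104.48 + 1203.09 = 23386.29
P = 22458.54 / 23386.29 × 100 = 96.0329
Fisher = √(L × P) = √(96.0388 × 96.0329) = 96.0359

96.04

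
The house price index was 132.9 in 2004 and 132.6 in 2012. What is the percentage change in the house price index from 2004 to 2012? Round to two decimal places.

Change = (132.6 − 132.9) / 132.9 × 100
       = -0.3 / 132.9 × 100 = -0.2257%

-0.23%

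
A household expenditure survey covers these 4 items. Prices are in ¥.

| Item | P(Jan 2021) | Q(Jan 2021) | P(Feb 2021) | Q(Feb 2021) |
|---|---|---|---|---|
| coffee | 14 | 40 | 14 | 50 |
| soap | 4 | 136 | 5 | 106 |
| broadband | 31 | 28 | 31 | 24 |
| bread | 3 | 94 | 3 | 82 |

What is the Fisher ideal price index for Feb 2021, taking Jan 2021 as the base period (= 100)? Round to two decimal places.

105.52

Laspeyres component (base-period weights):
ΣP(Feb 2021)Q(Jan 2021) = 14×40 + 5×136 + 31×28 + 3×94 = 560 + 680 + 868 + 282 = 2390
ΣP(Jan 2021)Q(Jan 2021) = 14×40 + 4×136 + 31×28 + 3×94 = 560 + 544 + 868 + 282 = 2254
L = 2390 / 2254 × 100 = 106.0337
Paasche component (current-period weights):
ΣP(Feb 2021)Q(Feb 2021) = 14×50 + 5×106 + 31×24 + 3×82 = 700 + 530 + 744 + 246 = 2220
ΣP(Jan 2021)Q(Feb 2021) = 14×50 + 4×106 + 31×24 + 3×82 = 700 + 424 + 744 + 246 = 2114
P = 2220 / 2114 × 100 = 105.0142
Fisher = √(L × P) = √(106.0337 × 105.0142) = 105.5227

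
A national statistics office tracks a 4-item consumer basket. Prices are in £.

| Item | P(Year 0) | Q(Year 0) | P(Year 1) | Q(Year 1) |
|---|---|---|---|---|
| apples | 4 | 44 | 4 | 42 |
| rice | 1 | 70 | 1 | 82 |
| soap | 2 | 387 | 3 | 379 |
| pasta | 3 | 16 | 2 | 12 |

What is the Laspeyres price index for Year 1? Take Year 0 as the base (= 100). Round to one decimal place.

134.7

Laspeyres price index uses base-period quantities as weights.
ΣP(Year 1)·Q(Year 0) = 4×44 + 1×70 + 3×387 + 2×16 = 176 + 70 + 1161 + 32 = 1439
ΣP(Year 0)·Q(Year 0) = 4×44 + 1×70 + 2×387 + 3×16 = 176 + 70 + 774 + 48 = 1068
Index = 1439 / 1068 × 100 = 134.7378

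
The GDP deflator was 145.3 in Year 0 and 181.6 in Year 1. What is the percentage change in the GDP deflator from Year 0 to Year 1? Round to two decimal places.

24.98%

Change = (181.6 − 145.3) / 145.3 × 100
       = 36.3 / 145.3 × 100 = 24.9828%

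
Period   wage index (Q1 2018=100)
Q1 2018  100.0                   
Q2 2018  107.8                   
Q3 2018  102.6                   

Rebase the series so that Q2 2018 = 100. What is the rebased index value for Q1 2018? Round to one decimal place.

Rebased(Q1 2018) = 100.0 / 107.8 × 100 = 92.7644

92.8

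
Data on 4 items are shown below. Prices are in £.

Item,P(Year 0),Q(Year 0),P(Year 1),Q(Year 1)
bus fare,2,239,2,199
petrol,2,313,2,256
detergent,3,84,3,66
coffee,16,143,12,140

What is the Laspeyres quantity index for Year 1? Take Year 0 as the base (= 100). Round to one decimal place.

Laspeyres quantity index uses base-period prices as weights.
ΣP(Year 0)·Q(Year 1) = 2×199 + 2×256 + 3×66 + 16×140 = 398 + 512 + 198 + 2240 = 3348
ΣP(Year 0)·Q(Year 0) = 2×239 + 2×313 + 3×84 + 16×143 = 478 + 626 + 252 + 2288 = 3644
Index = 3348 / 3644 × 100 = 91.8771

91.9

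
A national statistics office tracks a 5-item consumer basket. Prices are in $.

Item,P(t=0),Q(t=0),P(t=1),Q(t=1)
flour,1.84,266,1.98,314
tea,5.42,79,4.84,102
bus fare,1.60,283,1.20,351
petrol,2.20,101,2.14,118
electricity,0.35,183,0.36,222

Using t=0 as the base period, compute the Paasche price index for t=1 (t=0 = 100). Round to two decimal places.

92.09

Paasche price index uses current-period quantities as weights.
ΣP(t=1)·Q(t=1) = 1.98×314 + 4.84×102 + 1.20×351 + 2.14×118 + 0.36×222 = 621.72 + 493.68 + 421.2 + 252.52 + 79.92 = 1869.04
ΣP(t=0)·Q(t=1) = 1.84×314 + 5.42×102 + 1.60×351 + 2.20×118 + 0.35×222 = 577.76 + 552.84 + 561.6 + 259.6 + 77.7 = 2029.5
Index = 1869.04 / 2029.5 × 100 = 92.0936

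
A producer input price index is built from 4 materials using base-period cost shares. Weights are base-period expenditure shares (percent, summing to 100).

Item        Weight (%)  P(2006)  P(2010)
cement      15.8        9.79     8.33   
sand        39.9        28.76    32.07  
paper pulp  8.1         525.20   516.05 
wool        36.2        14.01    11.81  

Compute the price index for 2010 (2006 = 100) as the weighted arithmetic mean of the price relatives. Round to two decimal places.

cement: 15.8 × (8.33/9.79) = 15.8 × 0.850868 = 13.4437
sand: 39.9 × (32.07/28.76) = 39.9 × 1.115090 = 44.4921
paper pulp: 8.1 × (516.05/525.20) = 8.1 × 0.982578 = 7.9589
wool: 36.2 × (11.81/14.01) = 36.2 × 0.842969 = 30.5155
Index = Σ wᵢ·(p₁ᵢ/p₀ᵢ) = 13.4437 + 44.4921 + 7.9589 + 30.5155 = 96.4102

96.41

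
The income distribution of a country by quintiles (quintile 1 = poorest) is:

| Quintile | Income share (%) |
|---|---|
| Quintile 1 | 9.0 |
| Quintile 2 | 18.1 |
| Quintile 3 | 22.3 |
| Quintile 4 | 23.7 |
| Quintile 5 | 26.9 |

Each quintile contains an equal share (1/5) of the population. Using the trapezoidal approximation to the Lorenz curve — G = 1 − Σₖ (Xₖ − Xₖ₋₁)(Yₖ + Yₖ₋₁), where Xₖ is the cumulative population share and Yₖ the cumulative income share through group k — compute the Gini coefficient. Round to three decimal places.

0.166

Cumulative income shares Yₖ: 0.0900, 0.2710, 0.4940, 0.7310, 1.0000
Σ (Xₖ−Xₖ₋₁)(Yₖ+Yₖ₋₁) = (1/5)(0.0900+0.0000) + (1/5)(0.2710+0.0900) + (1/5)(0.4940+0.2710) + (1/5)(0.7310+0.4940) + (1/5)(1.0000+0.7310)
  = 0.0180 + 0.0722 + 0.1530 + 0.2450 + 0.3462 = 0.8344
G = 1 − 0.8344 = 0.1656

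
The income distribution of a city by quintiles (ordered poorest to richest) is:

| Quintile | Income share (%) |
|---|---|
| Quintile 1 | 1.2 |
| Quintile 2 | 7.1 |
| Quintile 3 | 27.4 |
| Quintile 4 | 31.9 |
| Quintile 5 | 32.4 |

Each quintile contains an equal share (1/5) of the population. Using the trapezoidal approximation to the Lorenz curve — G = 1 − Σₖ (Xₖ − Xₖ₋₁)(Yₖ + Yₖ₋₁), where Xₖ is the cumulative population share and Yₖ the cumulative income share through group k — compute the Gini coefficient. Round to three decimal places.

Cumulative income shares Yₖ: 0.0120, 0.0830, 0.3570, 0.6760, 1.0000
Σ (Xₖ−Xₖ₋₁)(Yₖ+Yₖ₋₁) = (1/5)(0.0120+0.0000) + (1/5)(0.0830+0.0120) + (1/5)(0.3570+0.0830) + (1/5)(0.6760+0.3570) + (1/5)(1.0000+0.6760)
  = 0.0024 + 0.0190 + 0.0880 + 0.2066 + 0.3352 = 0.6512
G = 1 − 0.6512 = 0.3488

0.349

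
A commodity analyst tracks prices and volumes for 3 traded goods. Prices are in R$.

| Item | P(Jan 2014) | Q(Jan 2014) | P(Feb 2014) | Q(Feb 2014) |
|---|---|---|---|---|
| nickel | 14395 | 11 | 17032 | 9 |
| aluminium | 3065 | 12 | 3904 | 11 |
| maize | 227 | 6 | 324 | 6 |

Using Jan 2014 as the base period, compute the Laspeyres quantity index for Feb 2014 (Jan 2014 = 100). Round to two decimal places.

Laspeyres quantity index uses base-period prices as weights.
ΣP(Jan 2014)·Q(Feb 2014) = 14395×9 + 3065×11 + 227×6 = 129555 + 33715 + 1362 = 164632
ΣP(Jan 2014)·Q(Jan 2014) = 14395×11 + 3065×12 + 227×6 = 158345 + 36780 + 1362 = 196487
Index = 164632 / 196487 × 100 = 83.7877

83.79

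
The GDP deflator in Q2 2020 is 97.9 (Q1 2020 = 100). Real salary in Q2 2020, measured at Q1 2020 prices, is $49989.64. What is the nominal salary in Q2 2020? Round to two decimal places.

Nominal = Real × (Index/100) = 49989.64 × (97.9/100)
        = 49989.64 × 0.979 = 48939.8576

48939.86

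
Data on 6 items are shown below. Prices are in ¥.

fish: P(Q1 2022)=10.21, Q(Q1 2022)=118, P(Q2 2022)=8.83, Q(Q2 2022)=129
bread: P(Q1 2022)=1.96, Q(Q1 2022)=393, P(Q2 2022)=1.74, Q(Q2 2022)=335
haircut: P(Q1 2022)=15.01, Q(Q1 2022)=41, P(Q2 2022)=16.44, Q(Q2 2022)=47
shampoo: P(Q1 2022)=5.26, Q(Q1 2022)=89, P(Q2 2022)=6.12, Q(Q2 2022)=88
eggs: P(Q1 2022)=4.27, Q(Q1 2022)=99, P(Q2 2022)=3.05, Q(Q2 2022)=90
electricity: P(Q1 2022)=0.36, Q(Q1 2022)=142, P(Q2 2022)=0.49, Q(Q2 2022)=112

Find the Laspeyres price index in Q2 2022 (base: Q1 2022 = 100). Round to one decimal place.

93.9

Laspeyres price index uses base-period quantities as weights.
ΣP(Q2 2022)·Q(Q1 2022) = 8.83×118 + 1.74×393 + 16.44×41 + 6.12×89 + 3.05×99 + 0.49×142 = 1041.94 + 683.82 + 674.04 + 544.68 + 301.95 + 69.58 = 3316.01
ΣP(Q1 2022)·Q(Q1 2022) = 10.21×118 + 1.96×393 + 15.01×41 + 5.26×89 + 4.27×99 + 0.36×142 = 1204.78 + 770.28 + 615.41 + 468.14 + 422.73 + 51.12 = 3532.46
Index = 3316.01 / 3532.46 × 100 = 93.8725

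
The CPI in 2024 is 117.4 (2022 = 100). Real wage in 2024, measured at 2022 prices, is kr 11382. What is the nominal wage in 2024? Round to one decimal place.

Nominal = Real × (Index/100) = 11382 × (117.4/100)
        = 11382 × 1.174 = 13362.4680

13362.5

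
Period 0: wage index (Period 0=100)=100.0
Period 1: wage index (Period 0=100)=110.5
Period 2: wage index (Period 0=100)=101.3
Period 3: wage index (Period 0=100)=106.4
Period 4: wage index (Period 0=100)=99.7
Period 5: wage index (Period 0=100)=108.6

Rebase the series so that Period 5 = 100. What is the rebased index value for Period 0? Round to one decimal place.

92.1

Rebased(Period 0) = 100.0 / 108.6 × 100 = 92.0810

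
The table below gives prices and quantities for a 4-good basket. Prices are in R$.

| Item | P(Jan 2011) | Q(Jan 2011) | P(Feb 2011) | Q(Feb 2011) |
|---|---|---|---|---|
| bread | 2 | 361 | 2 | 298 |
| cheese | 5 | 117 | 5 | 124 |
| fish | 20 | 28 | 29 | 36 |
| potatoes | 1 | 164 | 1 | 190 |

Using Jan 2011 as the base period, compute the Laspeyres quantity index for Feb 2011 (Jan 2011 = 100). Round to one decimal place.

Laspeyres quantity index uses base-period prices as weights.
ΣP(Jan 2011)·Q(Feb 2011) = 2×298 + 5×124 + 20×36 + 1×190 = 596 + 620 + 720 + 190 = 2126
ΣP(Jan 2011)·Q(Jan 2011) = 2×361 + 5×117 + 20×28 + 1×164 = 722 + 585 + 560 + 164 = 2031
Index = 2126 / 2031 × 100 = 104.6775

104.7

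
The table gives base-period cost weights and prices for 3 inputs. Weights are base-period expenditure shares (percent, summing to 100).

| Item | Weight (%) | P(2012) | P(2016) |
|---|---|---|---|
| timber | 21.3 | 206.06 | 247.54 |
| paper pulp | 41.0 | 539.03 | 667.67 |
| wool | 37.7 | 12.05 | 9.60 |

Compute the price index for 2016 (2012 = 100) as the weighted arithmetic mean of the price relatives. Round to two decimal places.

timber: 21.3 × (247.54/206.06) = 21.3 × 1.201301 = 25.5877
paper pulp: 41.0 × (667.67/539.03) = 41.0 × 1.238651 = 50.7847
wool: 37.7 × (9.60/12.05) = 37.7 × 0.796680 = 30.0349
Index = Σ wᵢ·(p₁ᵢ/p₀ᵢ) = 25.5877 + 50.7847 + 30.0349 = 106.4072

106.41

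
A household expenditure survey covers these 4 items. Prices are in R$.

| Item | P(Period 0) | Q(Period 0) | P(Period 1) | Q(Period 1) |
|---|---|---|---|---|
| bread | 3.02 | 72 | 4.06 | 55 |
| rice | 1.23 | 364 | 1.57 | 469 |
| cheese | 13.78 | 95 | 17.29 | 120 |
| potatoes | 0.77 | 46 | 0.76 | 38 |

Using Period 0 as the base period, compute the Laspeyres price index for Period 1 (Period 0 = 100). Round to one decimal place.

Laspeyres price index uses base-period quantities as weights.
ΣP(Period 1)·Q(Period 0) = 4.06×72 + 1.57×364 + 17.29×95 + 0.76×46 = 292.32 + 571.48 + 1642.55 + 34.96 = 2541.31
ΣP(Period 0)·Q(Period 0) = 3.02×72 + 1.23×364 + 13.78×95 + 0.77×46 = 217.44 + 447.72 + 1309.1 + 35.42 = 2009.68
Index = 2541.31 / 2009.68 × 100 = 126.4535

126.5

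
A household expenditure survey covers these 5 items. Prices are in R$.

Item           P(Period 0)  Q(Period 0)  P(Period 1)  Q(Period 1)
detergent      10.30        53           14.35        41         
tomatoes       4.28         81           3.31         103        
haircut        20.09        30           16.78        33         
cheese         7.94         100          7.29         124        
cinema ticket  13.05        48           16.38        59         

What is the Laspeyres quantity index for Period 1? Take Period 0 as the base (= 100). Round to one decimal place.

Laspeyres quantity index uses base-period prices as weights.
ΣP(Period 0)·Q(Period 1) = 10.30×41 + 4.28×103 + 20.09×33 + 7.94×124 + 13.05×59 = 422.3 + 440.84 + 662.97 + 984.56 + 769.95 = 3280.62
ΣP(Period 0)·Q(Period 0) = 10.30×53 + 4.28×81 + 20.09×30 + 7.94×100 + 13.05×48 = 545.9 + 346.68 + 602.7 + 794 + 626.4 = 2915.68
Index = 3280.62 / 2915.68 × 100 = 112.5165

112.5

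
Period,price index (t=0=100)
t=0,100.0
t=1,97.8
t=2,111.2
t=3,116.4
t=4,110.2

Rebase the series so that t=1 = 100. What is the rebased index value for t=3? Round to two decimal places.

119.02

Rebased(t=3) = 116.4 / 97.8 × 100 = 119.0184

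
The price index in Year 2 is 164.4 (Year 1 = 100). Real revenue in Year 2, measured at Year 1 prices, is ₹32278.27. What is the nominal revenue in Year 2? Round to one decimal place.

Nominal = Real × (Index/100) = 32278.27 × (164.4/100)
        = 32278.27 × 1.644 = 53065.4759

53065.5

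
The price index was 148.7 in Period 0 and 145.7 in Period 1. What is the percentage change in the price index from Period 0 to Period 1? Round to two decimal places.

-2.02%

Change = (145.7 − 148.7) / 148.7 × 100
       = -3.0 / 148.7 × 100 = -2.0175%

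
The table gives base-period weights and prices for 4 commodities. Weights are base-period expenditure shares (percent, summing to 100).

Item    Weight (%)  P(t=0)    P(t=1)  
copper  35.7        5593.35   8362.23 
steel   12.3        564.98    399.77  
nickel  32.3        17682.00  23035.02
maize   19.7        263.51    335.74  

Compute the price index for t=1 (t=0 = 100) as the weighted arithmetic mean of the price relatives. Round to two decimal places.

copper: 35.7 × (8362.23/5593.35) = 35.7 × 1.495031 = 53.3726
steel: 12.3 × (399.77/564.98) = 12.3 × 0.707583 = 8.7033
nickel: 32.3 × (23035.02/17682.00) = 32.3 × 1.302738 = 42.0784
maize: 19.7 × (335.74/263.51) = 19.7 × 1.274107 = 25.0999
Index = Σ wᵢ·(p₁ᵢ/p₀ᵢ) = 53.3726 + 8.7033 + 42.0784 + 25.0999 = 129.2542

129.25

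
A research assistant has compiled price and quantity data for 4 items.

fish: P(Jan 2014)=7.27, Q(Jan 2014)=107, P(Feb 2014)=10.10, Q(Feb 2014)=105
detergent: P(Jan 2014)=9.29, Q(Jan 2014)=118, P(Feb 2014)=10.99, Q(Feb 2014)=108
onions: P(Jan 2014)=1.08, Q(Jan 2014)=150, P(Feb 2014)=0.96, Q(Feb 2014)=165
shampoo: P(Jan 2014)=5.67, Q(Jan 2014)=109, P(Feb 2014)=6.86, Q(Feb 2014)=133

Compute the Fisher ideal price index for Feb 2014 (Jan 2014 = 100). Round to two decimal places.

Laspeyres component (base-period weights):
ΣP(Feb 2014)Q(Jan 2014) = 10.10×107 + 10.99×118 + 0.96×150 + 6.86×109 = 1080.7 + 1296.82 + 144 + 747.74 = 3269.26
ΣP(Jan 2014)Q(Jan 2014) = 7.27×107 + 9.29×118 + 1.08×150 + 5.67×109 = 777.89 + 1096.22 + 162 + 618.03 = 2654.14
L = 3269.26 / 2654.14 × 100 = 123.1759
Paasche component (current-period weights):
ΣP(Feb 2014)Q(Feb 2014) = 10.10×105 + 10.99×108 + 0.96×165 + 6.86×133 = 1060.5 + 1186.92 + 158.4 + 912.38 = 3318.2
ΣP(Jan 2014)Q(Feb 2014) = 7.27×105 + 9.29×108 + 1.08×165 + 5.67×133 = 763.35 + 1003.32 + 178.2 + 754.11 = 2698.98
P = 3318.2 / 2698.98 × 100 = 122.9427
Fisher = √(L × P) = √(123.1759 × 122.9427) = 123.0592

123.06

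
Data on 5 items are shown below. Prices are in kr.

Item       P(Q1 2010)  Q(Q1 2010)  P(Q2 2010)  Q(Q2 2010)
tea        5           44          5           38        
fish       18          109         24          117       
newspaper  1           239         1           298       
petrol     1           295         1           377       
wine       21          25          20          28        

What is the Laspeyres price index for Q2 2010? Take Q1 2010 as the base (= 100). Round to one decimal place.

Laspeyres price index uses base-period quantities as weights.
ΣP(Q2 2010)·Q(Q1 2010) = 5×44 + 24×109 + 1×239 + 1×295 + 20×25 = 220 + 2616 + 239 + 295 + 500 = 3870
ΣP(Q1 2010)·Q(Q1 2010) = 5×44 + 18×109 + 1×239 + 1×295 + 21×25 = 220 + 1962 + 239 + 295 + 525 = 3241
Index = 3870 / 3241 × 100 = 119.4076

119.4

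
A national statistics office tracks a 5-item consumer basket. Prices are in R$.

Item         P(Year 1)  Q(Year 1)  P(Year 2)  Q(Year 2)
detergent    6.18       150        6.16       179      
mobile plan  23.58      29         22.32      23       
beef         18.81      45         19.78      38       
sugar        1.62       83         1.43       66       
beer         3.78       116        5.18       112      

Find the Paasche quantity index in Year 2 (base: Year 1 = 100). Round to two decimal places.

95.64

Paasche quantity index uses current-period prices as weights.
ΣP(Year 2)·Q(Year 2) = 6.16×179 + 22.32×23 + 19.78×38 + 1.43×66 + 5.18×112 = 1102.64 + 513.36 + 751.64 + 94.38 + 580.16 = 3042.18
ΣP(Year 2)·Q(Year 1) = 6.16×150 + 22.32×29 + 19.78×45 + 1.43×83 + 5.18×116 = 924 + 647.28 + 890.1 + 118.69 + 600.88 = 3180.95
Index = 3042.18 / 3180.95 × 100 = 95.6375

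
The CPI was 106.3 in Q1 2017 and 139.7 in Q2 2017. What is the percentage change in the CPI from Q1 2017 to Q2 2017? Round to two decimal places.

31.42%

Change = (139.7 − 106.3) / 106.3 × 100
       = 33.4 / 106.3 × 100 = 31.4205%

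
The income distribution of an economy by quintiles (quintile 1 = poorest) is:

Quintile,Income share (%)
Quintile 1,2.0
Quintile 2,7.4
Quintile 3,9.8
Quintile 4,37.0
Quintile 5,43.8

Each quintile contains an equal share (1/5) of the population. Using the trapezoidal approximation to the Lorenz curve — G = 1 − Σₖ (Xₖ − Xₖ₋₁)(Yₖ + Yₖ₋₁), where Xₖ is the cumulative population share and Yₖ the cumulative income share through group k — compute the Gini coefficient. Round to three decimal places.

0.453

Cumulative income shares Yₖ: 0.0200, 0.0940, 0.1920, 0.5620, 1.0000
Σ (Xₖ−Xₖ₋₁)(Yₖ+Yₖ₋₁) = (1/5)(0.0200+0.0000) + (1/5)(0.0940+0.0200) + (1/5)(0.1920+0.0940) + (1/5)(0.5620+0.1920) + (1/5)(1.0000+0.5620)
  = 0.0040 + 0.0228 + 0.0572 + 0.1508 + 0.3124 = 0.5472
G = 1 − 0.5472 = 0.4528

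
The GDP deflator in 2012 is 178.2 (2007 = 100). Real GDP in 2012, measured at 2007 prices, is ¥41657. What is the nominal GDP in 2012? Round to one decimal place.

Nominal = Real × (Index/100) = 41657 × (178.2/100)
        = 41657 × 1.782 = 74232.7740

74232.8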